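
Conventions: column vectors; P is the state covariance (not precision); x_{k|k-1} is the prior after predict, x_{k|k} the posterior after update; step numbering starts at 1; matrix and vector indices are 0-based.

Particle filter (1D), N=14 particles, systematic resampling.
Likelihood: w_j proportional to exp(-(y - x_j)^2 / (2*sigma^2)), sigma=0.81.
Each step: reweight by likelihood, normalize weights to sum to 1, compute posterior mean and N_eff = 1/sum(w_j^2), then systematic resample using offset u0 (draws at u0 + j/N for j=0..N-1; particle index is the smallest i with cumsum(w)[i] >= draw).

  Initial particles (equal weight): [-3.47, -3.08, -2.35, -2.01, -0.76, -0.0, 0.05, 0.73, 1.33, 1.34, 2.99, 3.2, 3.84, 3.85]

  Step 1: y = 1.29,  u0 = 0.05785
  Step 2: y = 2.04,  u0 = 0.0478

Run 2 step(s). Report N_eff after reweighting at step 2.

step 1: w=[0.0000, 0.0000, 0.0000, 0.0001, 0.0113, 0.0781, 0.0860, 0.2186, 0.2772, 0.2770, 0.0307, 0.0172, 0.0020, 0.0019]  mean=1.0566  Neff=4.6246  idx=[5, 6, 7, 7, 7, 8, 8, 8, 8, 9, 9, 9, 9, 11]
step 2: w=[0.0062, 0.0073, 0.0401, 0.0401, 0.0401, 0.1011, 0.1011, 0.1011, 0.1011, 0.1022, 0.1022, 0.1022, 0.1022, 0.0532]  mean=1.3438  Neff=11.0669  idx=[2, 4, 5, 6, 6, 7, 8, 9, 9, 10, 11, 11, 12, 13]

N_eff = 11.0669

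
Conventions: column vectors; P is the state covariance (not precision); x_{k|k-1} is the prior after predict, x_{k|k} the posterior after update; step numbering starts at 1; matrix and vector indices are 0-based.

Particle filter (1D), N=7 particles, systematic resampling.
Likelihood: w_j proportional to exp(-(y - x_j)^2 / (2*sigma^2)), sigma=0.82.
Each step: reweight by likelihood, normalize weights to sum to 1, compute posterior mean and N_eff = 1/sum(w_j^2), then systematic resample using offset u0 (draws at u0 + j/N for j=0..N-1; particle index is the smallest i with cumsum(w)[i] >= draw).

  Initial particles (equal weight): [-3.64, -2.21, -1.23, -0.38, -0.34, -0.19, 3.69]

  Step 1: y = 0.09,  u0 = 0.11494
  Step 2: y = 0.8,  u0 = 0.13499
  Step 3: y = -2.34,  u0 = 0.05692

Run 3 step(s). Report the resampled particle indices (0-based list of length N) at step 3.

step 1: w=[0.0000, 0.0066, 0.0926, 0.2870, 0.2948, 0.3190, 0.0000]  mean=-0.3983  Neff=3.5760  idx=[3, 3, 4, 4, 5, 5, 5]
step 2: w=[0.1217, 0.1217, 0.1304, 0.1304, 0.1653, 0.1653, 0.1653]  mean=-0.2753  Neff=6.8690  idx=[1, 2, 3, 4, 5, 6, 6]
step 3: w=[0.1994, 0.1772, 0.1772, 0.1116, 0.1116, 0.1116, 0.1116]  mean=-0.2810  Neff=6.5646  idx=[0, 1, 1, 2, 3, 4, 6]

resampled_idx = [0, 1, 1, 2, 3, 4, 6]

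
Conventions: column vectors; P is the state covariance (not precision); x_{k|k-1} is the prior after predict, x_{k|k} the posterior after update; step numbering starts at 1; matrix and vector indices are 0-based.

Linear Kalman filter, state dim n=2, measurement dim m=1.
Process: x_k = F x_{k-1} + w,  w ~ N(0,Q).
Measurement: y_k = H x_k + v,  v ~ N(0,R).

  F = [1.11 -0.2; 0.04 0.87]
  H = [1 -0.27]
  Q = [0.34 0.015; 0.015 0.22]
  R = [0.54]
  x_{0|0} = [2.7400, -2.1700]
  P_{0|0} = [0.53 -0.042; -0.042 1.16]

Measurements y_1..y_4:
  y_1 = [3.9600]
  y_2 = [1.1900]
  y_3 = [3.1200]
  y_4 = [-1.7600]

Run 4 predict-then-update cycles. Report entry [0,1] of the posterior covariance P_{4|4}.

step 1: x^-=[3.4754, -1.7783]  P^-=[1.0581 -0.2035; -0.2035 1.0959]  S=[1.7879]  K=[0.6225; -0.2793]  nu=[0.0045]  x^+=[3.4782, -1.7795]  P^+=[0.3652 0.1074; 0.1074 0.9564]
step 2: x^-=[4.2167, -1.4091]  P^-=[0.7805 -0.0324; -0.0324 0.9520]  S=[1.4074]  K=[0.5608; -0.2056]  nu=[-3.4071]  x^+=[2.3060, -0.7085]  P^+=[0.3379 0.1299; 0.1299 0.8925]
step 3: x^-=[2.7014, -0.5241]  P^-=[0.7343 -0.0009; -0.0009 0.9051]  S=[1.3408]  K=[0.5479; -0.1829]  nu=[0.2771]  x^+=[2.8532, -0.5748]  P^+=[0.3319 0.1335; 0.1335 0.8602]
step 4: x^-=[3.2820, -0.3860]  P^-=[0.7241 0.0079; 0.0079 0.8809]  S=[1.3240]  K=[0.5453; -0.1737]  nu=[-5.1462]  x^+=[0.4760, 0.5078]  P^+=[0.3304 0.1333; 0.1333 0.8410]

P_post[0,1] = 0.1333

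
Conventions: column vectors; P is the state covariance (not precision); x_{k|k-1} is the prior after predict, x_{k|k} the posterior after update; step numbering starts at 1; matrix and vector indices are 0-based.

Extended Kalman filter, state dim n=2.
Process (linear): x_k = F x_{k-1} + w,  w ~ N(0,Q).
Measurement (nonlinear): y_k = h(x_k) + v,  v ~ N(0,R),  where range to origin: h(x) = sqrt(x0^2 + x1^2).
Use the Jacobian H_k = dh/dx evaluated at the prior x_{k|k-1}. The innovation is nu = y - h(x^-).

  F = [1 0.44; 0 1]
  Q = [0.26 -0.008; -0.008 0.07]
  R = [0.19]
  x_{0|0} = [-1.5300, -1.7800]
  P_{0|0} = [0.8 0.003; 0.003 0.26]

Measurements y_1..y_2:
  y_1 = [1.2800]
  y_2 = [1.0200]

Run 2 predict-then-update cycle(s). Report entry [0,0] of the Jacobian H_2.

H_jac[0,0] = -0.7456

step 1: x^-=[-2.3132, -1.7800]  P^-=[1.1130 0.1094; 0.1094 0.3300]  H_jac=[-0.7925 -0.6098]  S=[1.1175]  K=[-0.8490; -0.2577]  nu=[-1.6388]  x^+=[-0.9219, -1.3577]  P^+=[0.3075 -0.1351; -0.1351 0.2558]
step 2: x^-=[-1.5193, -1.3577]  P^-=[0.4981 -0.0305; -0.0305 0.3258]  H_jac=[-0.7456 -0.6664]  S=[0.5813]  K=[-0.6040; -0.3343]  nu=[-1.0176]  x^+=[-0.9047, -1.0175]  P^+=[0.2861 -0.1479; -0.1479 0.2608]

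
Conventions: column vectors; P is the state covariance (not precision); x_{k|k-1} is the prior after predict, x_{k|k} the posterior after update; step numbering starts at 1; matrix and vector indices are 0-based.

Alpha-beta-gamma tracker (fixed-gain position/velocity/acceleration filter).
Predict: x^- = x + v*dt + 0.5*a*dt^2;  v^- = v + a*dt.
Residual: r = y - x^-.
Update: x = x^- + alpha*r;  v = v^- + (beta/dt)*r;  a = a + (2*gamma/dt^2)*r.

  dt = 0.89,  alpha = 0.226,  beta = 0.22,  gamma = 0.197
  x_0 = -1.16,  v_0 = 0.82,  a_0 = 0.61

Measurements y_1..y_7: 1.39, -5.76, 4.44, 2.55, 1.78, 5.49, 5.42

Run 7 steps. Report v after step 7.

v_post = 4.2022

step 1: x_pred=-0.1886  r=1.5786  x^+=0.1682  v^+=1.7531  a^+=1.3952
step 2: x_pred=2.2810  r=-8.0410  x^+=0.4637  v^+=1.0072  a^+=-2.6045
step 3: x_pred=0.3286  r=4.1114  x^+=1.2578  v^+=-0.2945  a^+=-0.5594
step 4: x_pred=0.7741  r=1.7759  x^+=1.1755  v^+=-0.3534  a^+=0.3239
step 5: x_pred=0.9892  r=0.7908  x^+=1.1679  v^+=0.1303  a^+=0.7172
step 6: x_pred=1.5680  r=3.9220  x^+=2.4544  v^+=1.7381  a^+=2.6681
step 7: x_pred=5.0580  r=0.3620  x^+=5.1398  v^+=4.2022  a^+=2.8481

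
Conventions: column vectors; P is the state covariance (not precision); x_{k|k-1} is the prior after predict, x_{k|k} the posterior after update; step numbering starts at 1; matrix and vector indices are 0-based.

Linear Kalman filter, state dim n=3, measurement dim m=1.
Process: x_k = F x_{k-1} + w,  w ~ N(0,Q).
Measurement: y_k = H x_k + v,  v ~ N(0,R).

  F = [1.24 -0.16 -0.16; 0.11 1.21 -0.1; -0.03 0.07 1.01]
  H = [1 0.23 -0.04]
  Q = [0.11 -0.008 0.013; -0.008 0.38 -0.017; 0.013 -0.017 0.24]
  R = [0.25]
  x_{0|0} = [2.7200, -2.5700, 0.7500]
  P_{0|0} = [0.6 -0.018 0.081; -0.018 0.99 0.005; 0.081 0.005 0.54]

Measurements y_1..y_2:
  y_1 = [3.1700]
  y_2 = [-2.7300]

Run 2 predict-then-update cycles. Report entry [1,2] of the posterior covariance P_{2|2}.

step 1: x^-=[3.6640, -2.8855, 0.4960]  P^-=[1.0470 -0.1482 -0.0084; -0.1482 1.8343 0.0262; -0.0084 0.0262 0.7921]  S=[1.3273]  K=[0.7634; 0.2054; -0.0256]  nu=[0.1895]  x^+=[3.8087, -2.8466, 0.4911]  P^+=[0.2735 -0.3563 0.0176; -0.3563 1.7783 0.0332; 0.0176 0.0332 0.7912]
step 2: x^-=[5.0996, -3.0745, 0.1825]  P^-=[0.7324 -0.8391 -0.1612; -0.8391 2.8916 0.1053; -0.1612 0.1053 1.0612]  S=[0.7621]  K=[0.7163; -0.2339; -0.2354]  nu=[-7.1152]  x^+=[0.0029, -1.4105, 1.8576]  P^+=[0.3414 -0.7114 -0.0327; -0.7114 2.8499 0.0633; -0.0327 0.0633 1.0190]

P_post[1,2] = 0.0633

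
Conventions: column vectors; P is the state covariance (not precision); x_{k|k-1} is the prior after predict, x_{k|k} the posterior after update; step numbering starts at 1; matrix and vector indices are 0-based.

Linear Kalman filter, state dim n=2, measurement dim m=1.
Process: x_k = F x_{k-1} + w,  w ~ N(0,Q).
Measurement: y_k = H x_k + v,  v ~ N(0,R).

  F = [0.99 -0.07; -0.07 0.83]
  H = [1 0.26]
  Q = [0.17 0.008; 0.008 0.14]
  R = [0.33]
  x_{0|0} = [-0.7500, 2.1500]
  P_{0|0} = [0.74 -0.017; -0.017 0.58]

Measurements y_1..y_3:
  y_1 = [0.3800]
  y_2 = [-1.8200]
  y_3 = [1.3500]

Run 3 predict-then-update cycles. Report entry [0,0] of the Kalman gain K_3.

K[0,0] = 0.5319

step 1: x^-=[-0.8930, 1.8370]  P^-=[0.9005 -0.0910; -0.0910 0.5452]  S=[1.2200]  K=[0.7187; 0.0416]  nu=[0.7954]  x^+=[-0.3214, 1.8701]  P^+=[0.2703 -0.1275; -0.1275 0.5431]
step 2: x^-=[-0.4491, 1.5746]  P^-=[0.4553 -0.1477; -0.1477 0.5302]  S=[0.7443]  K=[0.5601; -0.0132]  nu=[-1.7804]  x^+=[-1.4462, 1.5981]  P^+=[0.2218 -0.1422; -0.1422 0.5301]
step 3: x^-=[-1.5436, 1.4276]  P^-=[0.4097 -0.1557; -0.1557 0.5228]  S=[0.6941]  K=[0.5319; -0.0285]  nu=[2.5224]  x^+=[-0.2018, 1.3558]  P^+=[0.2133 -0.1452; -0.1452 0.5222]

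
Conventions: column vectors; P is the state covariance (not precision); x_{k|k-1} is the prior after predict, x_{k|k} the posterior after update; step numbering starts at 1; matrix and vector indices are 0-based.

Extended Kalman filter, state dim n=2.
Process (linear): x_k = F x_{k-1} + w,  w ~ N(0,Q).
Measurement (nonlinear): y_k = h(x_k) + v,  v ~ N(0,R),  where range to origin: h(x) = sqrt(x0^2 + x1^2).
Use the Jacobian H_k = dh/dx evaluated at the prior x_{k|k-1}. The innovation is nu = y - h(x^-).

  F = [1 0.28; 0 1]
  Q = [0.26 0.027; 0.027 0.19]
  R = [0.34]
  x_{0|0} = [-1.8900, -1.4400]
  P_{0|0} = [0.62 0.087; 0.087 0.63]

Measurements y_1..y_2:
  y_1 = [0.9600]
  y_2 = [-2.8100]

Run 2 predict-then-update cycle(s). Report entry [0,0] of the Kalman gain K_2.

K[0,0] = -0.5461

step 1: x^-=[-2.2932, -1.4400]  P^-=[0.9781 0.2904; 0.2904 0.8200]  H_jac=[-0.8469 -0.5318]  S=[1.5350]  K=[-0.6403; -0.4443]  nu=[-1.7478]  x^+=[-1.1741, -0.6634]  P^+=[0.3489 -0.1463; -0.1463 0.5170]
step 2: x^-=[-1.3599, -0.6634]  P^-=[0.5675 0.0255; 0.0255 0.7070]  H_jac=[-0.8988 -0.4385]  S=[0.9544]  K=[-0.5461; -0.3488]  nu=[-4.3231]  x^+=[1.0011, 0.8444]  P^+=[0.2829 -0.1563; -0.1563 0.5909]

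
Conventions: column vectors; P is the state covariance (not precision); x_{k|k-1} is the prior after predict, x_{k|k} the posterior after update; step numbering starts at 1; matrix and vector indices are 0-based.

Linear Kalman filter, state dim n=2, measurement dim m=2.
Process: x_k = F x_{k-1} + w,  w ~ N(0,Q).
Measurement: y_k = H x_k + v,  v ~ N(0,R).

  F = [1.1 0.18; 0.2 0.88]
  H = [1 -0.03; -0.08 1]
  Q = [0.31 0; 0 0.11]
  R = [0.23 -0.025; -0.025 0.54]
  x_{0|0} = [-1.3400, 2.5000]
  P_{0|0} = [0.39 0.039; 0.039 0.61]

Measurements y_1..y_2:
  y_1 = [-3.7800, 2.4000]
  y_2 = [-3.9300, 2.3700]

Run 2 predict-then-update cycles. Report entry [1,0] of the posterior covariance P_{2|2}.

P_post[1,0] = 0.0231

step 1: x^-=[-1.0240, 1.9320]  P^-=[0.8171 0.2216; 0.2216 0.6117]  S=[1.0344 0.1134; 0.1134 1.1215]  K=[0.7769 0.0607; 0.1400 0.5155]  nu=[-2.6980, 0.3861]  x^+=[-3.0966, 1.7534]  P^+=[0.1780 0.0276; 0.0276 0.2771]
step 2: x^-=[-3.0906, 0.9237]  P^-=[0.5453 0.1108; 0.1108 0.3414]  S=[0.7689 0.0322; 0.0322 0.8672]  K=[0.7027 0.0514; 0.1149 0.3792]  nu=[-0.8116, 1.1991]  x^+=[-3.5994, 1.2851]  P^+=[0.1610 0.0231; 0.0231 0.2038]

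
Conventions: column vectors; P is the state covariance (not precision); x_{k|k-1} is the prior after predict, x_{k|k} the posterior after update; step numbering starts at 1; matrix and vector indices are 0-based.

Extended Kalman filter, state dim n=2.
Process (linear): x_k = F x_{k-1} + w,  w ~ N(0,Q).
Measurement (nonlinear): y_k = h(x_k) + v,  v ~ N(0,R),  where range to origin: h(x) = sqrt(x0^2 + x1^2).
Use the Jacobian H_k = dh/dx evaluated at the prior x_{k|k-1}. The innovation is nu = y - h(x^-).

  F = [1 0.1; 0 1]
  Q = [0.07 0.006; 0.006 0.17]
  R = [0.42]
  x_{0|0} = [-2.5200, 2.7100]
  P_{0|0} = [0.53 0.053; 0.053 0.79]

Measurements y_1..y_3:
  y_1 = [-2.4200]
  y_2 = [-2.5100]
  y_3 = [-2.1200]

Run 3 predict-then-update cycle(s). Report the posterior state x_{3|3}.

step 1: x^-=[-2.2490, 2.7100]  P^-=[0.6185 0.1380; 0.1380 0.9600]  H_jac=[-0.6386 0.7695]  S=[1.1051]  K=[-0.2613; 0.5887]  nu=[-5.9417]  x^+=[-0.6963, -0.7881]  P^+=[0.5430 0.3080; 0.3080 0.5770]
step 2: x^-=[-0.7751, -0.7881]  P^-=[0.6804 0.3717; 0.3717 0.7470]  H_jac=[-0.7012 -0.7130]  S=[1.5059]  K=[-0.4928; -0.5267]  nu=[-3.6154]  x^+=[1.0066, 1.1162]  P^+=[0.3147 -0.0192; -0.0192 0.3291]
step 3: x^-=[1.1182, 1.1162]  P^-=[0.3841 0.0197; 0.0197 0.4991]  H_jac=[0.7077 0.7065]  S=[0.8813]  K=[0.3243; 0.4160]  nu=[-3.7000]  x^+=[-0.0817, -0.4229]  P^+=[0.2914 -0.0992; -0.0992 0.3466]

x_post = [-0.0817, -0.4229]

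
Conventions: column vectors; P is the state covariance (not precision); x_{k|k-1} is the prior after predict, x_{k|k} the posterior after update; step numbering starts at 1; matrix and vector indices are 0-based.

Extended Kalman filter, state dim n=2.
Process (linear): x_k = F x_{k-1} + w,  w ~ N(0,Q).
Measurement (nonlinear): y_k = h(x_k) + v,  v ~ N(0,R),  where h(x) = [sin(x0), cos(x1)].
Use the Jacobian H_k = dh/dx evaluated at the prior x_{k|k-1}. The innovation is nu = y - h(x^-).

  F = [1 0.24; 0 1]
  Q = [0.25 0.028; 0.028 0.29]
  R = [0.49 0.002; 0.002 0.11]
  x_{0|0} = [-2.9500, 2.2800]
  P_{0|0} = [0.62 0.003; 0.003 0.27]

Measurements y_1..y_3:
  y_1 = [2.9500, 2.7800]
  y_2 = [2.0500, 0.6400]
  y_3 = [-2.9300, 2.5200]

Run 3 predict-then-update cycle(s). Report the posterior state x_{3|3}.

x_post = [-5.4158, 0.7219]

step 1: x^-=[-2.4028, 2.2800]  P^-=[0.8870 0.0958; 0.0958 0.5600]  H_jac=[-0.7393 0.0000; 0.0000 -0.7589]  S=[0.9748 0.0557; 0.0557 0.4325]  K=[-0.6680 -0.0820; -0.0166 -0.9805]  nu=[3.6234, 3.4312]  x^+=[-5.1046, -1.1442]  P^+=[0.4430 0.0136; 0.0136 0.1422]
step 2: x^-=[-5.3792, -1.1442]  P^-=[0.7077 0.0758; 0.0758 0.4322]  H_jac=[0.6185 0.0000; 0.0000 0.9104]  S=[0.7607 0.0447; 0.0447 0.4682]  K=[0.5699 0.0930; 0.0123 0.8392]  nu=[1.2642, 0.2263]  x^+=[-4.6377, -0.9388]  P^+=[0.4518 0.0125; 0.0125 0.1014]
step 3: x^-=[-4.8630, -0.9388]  P^-=[0.7137 0.0648; 0.0648 0.3914]  H_jac=[0.1500 0.0000; 0.0000 0.8068]  S=[0.5061 0.0098; 0.0098 0.3648]  K=[0.2089 0.1377; 0.0024 0.8656]  nu=[-3.9187, 1.9292]  x^+=[-5.4158, 0.7219]  P^+=[0.6841 0.0193; 0.0193 0.1180]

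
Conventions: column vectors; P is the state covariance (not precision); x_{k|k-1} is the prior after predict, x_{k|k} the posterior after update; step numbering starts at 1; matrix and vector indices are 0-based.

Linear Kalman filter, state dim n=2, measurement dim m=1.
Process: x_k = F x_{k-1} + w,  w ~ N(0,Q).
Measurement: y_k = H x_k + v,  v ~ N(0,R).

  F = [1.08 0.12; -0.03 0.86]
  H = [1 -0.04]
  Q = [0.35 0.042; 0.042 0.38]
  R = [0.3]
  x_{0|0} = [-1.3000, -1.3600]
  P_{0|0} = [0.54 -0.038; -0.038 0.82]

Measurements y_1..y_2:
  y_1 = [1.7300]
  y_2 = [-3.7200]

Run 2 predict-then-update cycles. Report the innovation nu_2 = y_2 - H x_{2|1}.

innov = [-4.6304]

step 1: x^-=[-1.5672, -1.1306]  P^-=[0.9818 0.0740; 0.0740 0.9889]  S=[1.2775]  K=[0.7662; 0.0269]  nu=[3.2520]  x^+=[0.9246, -1.0430]  P^+=[0.2318 0.0476; 0.0476 0.9880]
step 2: x^-=[0.8734, -0.9247]  P^-=[0.6469 0.1805; 0.1805 1.1085]  S=[0.9342]  K=[0.6847; 0.1457]  nu=[-4.6304]  x^+=[-2.2971, -1.5995]  P^+=[0.2089 0.0873; 0.0873 1.0886]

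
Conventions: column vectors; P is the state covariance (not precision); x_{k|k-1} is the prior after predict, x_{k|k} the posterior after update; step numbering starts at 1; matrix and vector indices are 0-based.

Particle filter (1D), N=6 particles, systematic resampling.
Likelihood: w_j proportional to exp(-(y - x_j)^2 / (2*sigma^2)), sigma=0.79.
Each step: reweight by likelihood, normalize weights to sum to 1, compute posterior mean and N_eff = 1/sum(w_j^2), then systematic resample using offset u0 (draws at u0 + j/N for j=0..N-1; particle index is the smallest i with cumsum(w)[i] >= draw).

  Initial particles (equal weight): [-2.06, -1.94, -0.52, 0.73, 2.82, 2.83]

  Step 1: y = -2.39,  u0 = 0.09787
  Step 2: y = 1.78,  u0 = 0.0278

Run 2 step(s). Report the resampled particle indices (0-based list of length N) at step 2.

step 1: w=[0.5014, 0.4652, 0.0332, 0.0002, 0.0000, 0.0000]  mean=-1.9524  Neff=2.1328  idx=[0, 0, 0, 1, 1, 1]
step 2: w=[0.1086, 0.1086, 0.1086, 0.2247, 0.2247, 0.2247]  mean=-1.9791  Neff=5.3512  idx=[0, 1, 3, 3, 4, 5]

resampled_idx = [0, 1, 3, 3, 4, 5]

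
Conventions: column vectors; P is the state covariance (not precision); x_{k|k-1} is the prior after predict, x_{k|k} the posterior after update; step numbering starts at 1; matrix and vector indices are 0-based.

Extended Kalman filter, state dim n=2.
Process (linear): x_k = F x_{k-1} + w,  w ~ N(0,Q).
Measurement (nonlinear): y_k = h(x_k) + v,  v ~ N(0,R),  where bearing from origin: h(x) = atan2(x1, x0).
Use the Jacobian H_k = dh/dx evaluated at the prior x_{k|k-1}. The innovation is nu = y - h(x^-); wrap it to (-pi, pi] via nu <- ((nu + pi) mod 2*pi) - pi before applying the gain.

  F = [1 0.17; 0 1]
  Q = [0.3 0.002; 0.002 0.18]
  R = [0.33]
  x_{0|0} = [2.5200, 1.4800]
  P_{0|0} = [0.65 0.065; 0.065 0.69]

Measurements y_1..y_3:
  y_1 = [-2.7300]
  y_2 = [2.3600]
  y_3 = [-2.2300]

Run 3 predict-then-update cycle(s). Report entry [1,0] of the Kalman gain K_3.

K[1,0] = 0.0983

step 1: x^-=[2.7716, 1.4800]  P^-=[0.9920 0.1843; 0.1843 0.8700]  H_jac=[-0.1499 0.2807]  S=[0.4054]  K=[-0.2392; 0.5344]  nu=[3.0627]  x^+=[2.0388, 3.1167]  P^+=[0.9688 0.2361; 0.2361 0.7542]
step 2: x^-=[2.5687, 3.1167]  P^-=[1.3709 0.3663; 0.3663 0.9342]  H_jac=[-0.1911 0.1575]  S=[0.3812]  K=[-0.5358; 0.2023]  nu=[1.4785]  x^+=[1.7764, 3.4158]  P^+=[1.2615 0.4077; 0.4077 0.9186]
step 3: x^-=[2.3571, 3.4158]  P^-=[1.7266 0.5658; 0.5658 1.0986]  H_jac=[-0.1983 0.1369]  S=[0.3878]  K=[-0.6834; 0.0983]  nu=[3.0864]  x^+=[0.2480, 3.7194]  P^+=[1.5455 0.5919; 0.5919 1.0949]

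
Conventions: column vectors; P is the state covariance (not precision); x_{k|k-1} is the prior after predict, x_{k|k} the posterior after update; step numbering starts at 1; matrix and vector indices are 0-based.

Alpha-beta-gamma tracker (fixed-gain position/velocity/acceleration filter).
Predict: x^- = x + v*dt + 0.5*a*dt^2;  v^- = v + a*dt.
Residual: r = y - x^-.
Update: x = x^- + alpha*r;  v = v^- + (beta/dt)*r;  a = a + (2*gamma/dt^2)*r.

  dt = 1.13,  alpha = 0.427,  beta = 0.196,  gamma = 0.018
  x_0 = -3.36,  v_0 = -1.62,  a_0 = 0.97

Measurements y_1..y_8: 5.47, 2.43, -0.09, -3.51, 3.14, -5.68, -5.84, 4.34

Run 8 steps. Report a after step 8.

a_post = 0.1647

step 1: x_pred=-4.5713  r=10.0413  x^+=-0.2837  v^+=1.2178  a^+=1.2531
step 2: x_pred=1.8925  r=0.5375  x^+=2.1220  v^+=2.7270  a^+=1.2683
step 3: x_pred=6.0132  r=-6.1032  x^+=3.4072  v^+=3.1015  a^+=1.0962
step 4: x_pred=7.6117  r=-11.1217  x^+=2.8628  v^+=2.4111  a^+=0.7826
step 5: x_pred=6.0870  r=-2.9470  x^+=4.8286  v^+=2.7843  a^+=0.6995
step 6: x_pred=8.4216  r=-14.1016  x^+=2.4002  v^+=1.1289  a^+=0.3020
step 7: x_pred=3.8686  r=-9.7086  x^+=-0.2770  v^+=-0.2139  a^+=0.0283
step 8: x_pred=-0.5006  r=4.8406  x^+=1.5663  v^+=0.6577  a^+=0.1647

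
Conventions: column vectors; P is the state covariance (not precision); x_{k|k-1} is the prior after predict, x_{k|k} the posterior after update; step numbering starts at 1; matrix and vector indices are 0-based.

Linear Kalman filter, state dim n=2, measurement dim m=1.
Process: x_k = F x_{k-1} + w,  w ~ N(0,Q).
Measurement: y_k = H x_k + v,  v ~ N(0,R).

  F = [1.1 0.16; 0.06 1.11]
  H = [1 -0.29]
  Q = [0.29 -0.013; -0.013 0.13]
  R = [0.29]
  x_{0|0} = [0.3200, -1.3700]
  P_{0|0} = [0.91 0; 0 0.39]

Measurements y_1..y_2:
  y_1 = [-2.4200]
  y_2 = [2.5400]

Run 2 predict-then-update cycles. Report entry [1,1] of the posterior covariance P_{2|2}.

step 1: x^-=[0.1328, -1.5015]  P^-=[1.4011 0.1163; 0.1163 0.6138]  S=[1.6752]  K=[0.8162; -0.0368]  nu=[-2.9882]  x^+=[-2.3062, -1.3915]  P^+=[0.2850 0.1667; 0.1667 0.6115]
step 2: x^-=[-2.7595, -1.6829]  P^-=[0.7092 0.3195; 0.3195 0.9067]  S=[0.8901]  K=[0.6926; 0.0636]  nu=[4.8115]  x^+=[0.5731, -1.3771]  P^+=[0.2822 0.2803; 0.2803 0.9031]

P_post[1,1] = 0.9031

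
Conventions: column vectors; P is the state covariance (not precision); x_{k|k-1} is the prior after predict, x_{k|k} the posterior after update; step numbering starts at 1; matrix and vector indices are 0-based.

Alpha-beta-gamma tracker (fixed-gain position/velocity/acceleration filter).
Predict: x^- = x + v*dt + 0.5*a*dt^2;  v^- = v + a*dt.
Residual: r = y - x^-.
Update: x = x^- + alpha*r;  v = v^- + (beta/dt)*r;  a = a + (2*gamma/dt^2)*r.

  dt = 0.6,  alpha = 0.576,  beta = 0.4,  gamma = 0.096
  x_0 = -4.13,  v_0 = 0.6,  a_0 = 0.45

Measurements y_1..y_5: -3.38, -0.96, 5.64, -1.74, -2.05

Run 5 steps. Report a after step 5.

step 1: x_pred=-3.6890  r=0.3090  x^+=-3.5110  v^+=1.0760  a^+=0.6148
step 2: x_pred=-2.7548  r=1.7948  x^+=-1.7210  v^+=2.6414  a^+=1.5720
step 3: x_pred=0.1468  r=5.4932  x^+=3.3109  v^+=7.2467  a^+=4.5017
step 4: x_pred=8.4692  r=-10.2092  x^+=2.5887  v^+=3.1416  a^+=-0.9432
step 5: x_pred=4.3039  r=-6.3539  x^+=0.6440  v^+=-1.6603  a^+=-4.3320

a_post = -4.3320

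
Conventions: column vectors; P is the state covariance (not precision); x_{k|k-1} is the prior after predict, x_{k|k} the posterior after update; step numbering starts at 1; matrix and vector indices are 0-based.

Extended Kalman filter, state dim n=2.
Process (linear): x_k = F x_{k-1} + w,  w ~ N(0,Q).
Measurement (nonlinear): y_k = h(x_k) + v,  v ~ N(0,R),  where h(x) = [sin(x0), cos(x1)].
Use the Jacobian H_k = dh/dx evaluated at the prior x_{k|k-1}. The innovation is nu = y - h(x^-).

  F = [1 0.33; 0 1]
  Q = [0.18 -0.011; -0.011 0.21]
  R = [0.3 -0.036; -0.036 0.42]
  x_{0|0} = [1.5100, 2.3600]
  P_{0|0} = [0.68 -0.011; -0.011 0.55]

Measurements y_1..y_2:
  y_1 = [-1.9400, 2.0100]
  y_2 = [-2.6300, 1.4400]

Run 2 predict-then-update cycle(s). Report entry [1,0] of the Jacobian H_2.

H_jac[1,0] = 0.0000

step 1: x^-=[2.2888, 2.3600]  P^-=[0.9126 0.1595; 0.1595 0.7600]  H_jac=[-0.6579 0.0000; 0.0000 -0.7044]  S=[0.6950 0.0379; 0.0379 0.7971]  K=[-0.8584 -0.1001; -0.1146 -0.6662]  nu=[-2.6931, 2.7198]  x^+=[4.3284, 0.8569]  P^+=[0.3860 0.0158; 0.0158 0.3913]
step 2: x^-=[4.6111, 0.8569]  P^-=[0.6190 0.1340; 0.1340 0.6013]  H_jac=[-0.1011 0.0000; 0.0000 -0.7558]  S=[0.3063 -0.0258; -0.0258 0.7635]  K=[-0.2160 -0.1399; -0.0945 -0.5985]  nu=[-1.6351, 0.7852]  x^+=[4.8545, 0.5416]  P^+=[0.5914 0.0675; 0.0675 0.3281]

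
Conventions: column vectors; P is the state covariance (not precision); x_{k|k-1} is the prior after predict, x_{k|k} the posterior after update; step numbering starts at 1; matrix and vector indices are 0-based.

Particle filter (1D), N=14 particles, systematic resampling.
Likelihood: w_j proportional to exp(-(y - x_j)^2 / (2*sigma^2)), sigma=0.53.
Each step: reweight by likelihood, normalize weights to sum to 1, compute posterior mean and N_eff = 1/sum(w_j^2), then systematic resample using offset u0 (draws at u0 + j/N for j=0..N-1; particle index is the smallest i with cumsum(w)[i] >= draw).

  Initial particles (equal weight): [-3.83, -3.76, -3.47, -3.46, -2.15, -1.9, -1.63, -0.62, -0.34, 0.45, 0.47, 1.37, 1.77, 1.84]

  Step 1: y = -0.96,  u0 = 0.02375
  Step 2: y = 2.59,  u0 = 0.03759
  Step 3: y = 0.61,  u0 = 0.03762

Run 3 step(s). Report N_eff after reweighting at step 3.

N_eff = 13.5648

step 1: w=[0.0000, 0.0000, 0.0000, 0.0000, 0.0381, 0.0983, 0.2130, 0.3855, 0.2389, 0.0138, 0.0124, 0.0000, 0.0000, 0.0000]  mean=-0.9240  Neff=3.8093  idx=[4, 5, 6, 6, 6, 7, 7, 7, 7, 7, 8, 8, 8, 8]
step 2: w=[0.0000, 0.0000, 0.0000, 0.0000, 0.0000, 0.0111, 0.0111, 0.0111, 0.0111, 0.0111, 0.2362, 0.2362, 0.2362, 0.2362]  mean=-0.3555  Neff=4.4703  idx=[8, 10, 10, 10, 11, 11, 11, 12, 12, 12, 12, 13, 13, 13]
step 3: w=[0.0253, 0.0750, 0.0750, 0.0750, 0.0750, 0.0750, 0.0750, 0.0750, 0.0750, 0.0750, 0.0750, 0.0750, 0.0750, 0.0750]  mean=-0.3471  Neff=13.5648  idx=[1, 2, 3, 4, 4, 5, 6, 7, 8, 9, 10, 11, 12, 13]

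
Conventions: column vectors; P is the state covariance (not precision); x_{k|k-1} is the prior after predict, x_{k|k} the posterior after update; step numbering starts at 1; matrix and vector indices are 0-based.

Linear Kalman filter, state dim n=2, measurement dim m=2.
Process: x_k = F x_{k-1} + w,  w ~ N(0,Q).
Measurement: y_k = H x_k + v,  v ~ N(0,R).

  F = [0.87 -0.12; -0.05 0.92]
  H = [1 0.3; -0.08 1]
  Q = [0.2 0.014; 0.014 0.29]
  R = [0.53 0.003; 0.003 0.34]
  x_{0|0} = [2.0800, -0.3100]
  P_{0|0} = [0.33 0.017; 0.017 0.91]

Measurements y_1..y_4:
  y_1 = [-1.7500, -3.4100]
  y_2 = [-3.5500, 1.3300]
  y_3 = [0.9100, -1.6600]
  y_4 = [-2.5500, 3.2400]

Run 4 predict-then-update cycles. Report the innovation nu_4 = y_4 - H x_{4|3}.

step 1: x^-=[1.8468, -0.3892]  P^-=[0.4593 -0.0871; -0.0871 1.0595]  S=[1.0324 0.1991; 0.1991 1.4164]  K=[0.4486 -0.1505; 0.0805 0.7416]  nu=[-3.4800, -2.8731]  x^+=[0.7180, -2.8001]  P^+=[0.2464 -0.0301; -0.0301 0.2500]
step 2: x^-=[0.9607, -2.6119]  P^-=[0.3964 -0.0486; -0.0486 0.5050]  S=[0.9426 0.0754; 0.0754 0.8553]  K=[0.4154 -0.1305; 0.0620 0.5895]  nu=[-3.7271, 4.0188]  x^+=[-1.1121, -0.4741]  P^+=[0.2273 -0.0249; -0.0249 0.1986]
step 3: x^-=[-0.9107, -0.3805]  P^-=[0.3801 -0.0379; -0.0379 0.4610]  S=[0.9288 0.0739; 0.0739 0.8095]  K=[0.4066 -0.1215; 0.0629 0.5675]  nu=[1.9348, -1.3523]  x^+=[0.0404, -1.0262]  P^+=[0.2219 -0.0223; -0.0223 0.1913]
step 4: x^-=[0.1583, -0.9461]  P^-=[0.3753 -0.0348; -0.0348 0.4546]  S=[0.9254 0.0754; 0.0754 0.8025]  K=[0.4040 -0.1187; 0.0638 0.5639]  nu=[-2.4245, 4.1988]  x^+=[-1.3197, 1.2668]  P^+=[0.2202 -0.0215; -0.0215 0.1902]

innov = [-2.4245, 4.1988]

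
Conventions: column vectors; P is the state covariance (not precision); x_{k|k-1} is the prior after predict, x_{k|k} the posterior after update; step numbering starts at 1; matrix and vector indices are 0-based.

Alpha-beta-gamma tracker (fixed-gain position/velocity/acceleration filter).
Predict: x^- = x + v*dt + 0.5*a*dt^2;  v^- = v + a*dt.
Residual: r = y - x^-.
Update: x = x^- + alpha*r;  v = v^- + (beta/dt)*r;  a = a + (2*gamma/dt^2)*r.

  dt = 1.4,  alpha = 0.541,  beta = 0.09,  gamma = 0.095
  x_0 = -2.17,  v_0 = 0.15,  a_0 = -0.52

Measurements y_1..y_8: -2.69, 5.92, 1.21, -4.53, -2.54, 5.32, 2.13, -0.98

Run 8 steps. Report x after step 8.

x_post = 1.3783

step 1: x_pred=-2.4696  r=-0.2204  x^+=-2.5888  v^+=-0.5922  a^+=-0.5414
step 2: x_pred=-3.9484  r=9.8684  x^+=1.3904  v^+=-0.7157  a^+=0.4153
step 3: x_pred=0.7954  r=0.4146  x^+=1.0197  v^+=-0.1077  a^+=0.4555
step 4: x_pred=1.3153  r=-5.8453  x^+=-1.8470  v^+=0.1542  a^+=-0.1112
step 5: x_pred=-1.7401  r=-0.7999  x^+=-2.1728  v^+=-0.0529  a^+=-0.1887
step 6: x_pred=-2.4318  r=7.7518  x^+=1.7619  v^+=0.1812  a^+=0.5627
step 7: x_pred=2.5671  r=-0.4371  x^+=2.3306  v^+=0.9410  a^+=0.5203
step 8: x_pred=4.1579  r=-5.1379  x^+=1.3783  v^+=1.3391  a^+=0.0223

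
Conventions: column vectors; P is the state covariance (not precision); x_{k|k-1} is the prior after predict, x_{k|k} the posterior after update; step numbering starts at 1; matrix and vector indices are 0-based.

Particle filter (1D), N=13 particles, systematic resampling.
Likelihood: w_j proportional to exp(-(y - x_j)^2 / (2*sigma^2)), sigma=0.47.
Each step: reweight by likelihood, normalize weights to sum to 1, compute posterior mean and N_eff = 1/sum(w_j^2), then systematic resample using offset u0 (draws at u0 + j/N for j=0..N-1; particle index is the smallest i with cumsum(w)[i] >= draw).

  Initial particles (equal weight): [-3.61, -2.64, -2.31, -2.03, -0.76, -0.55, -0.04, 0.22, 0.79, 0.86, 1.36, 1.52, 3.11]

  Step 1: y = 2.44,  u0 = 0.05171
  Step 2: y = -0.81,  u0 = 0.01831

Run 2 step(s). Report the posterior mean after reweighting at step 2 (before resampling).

post_mean = 1.3964

step 1: w=[0.0000, 0.0000, 0.0000, 0.0000, 0.0000, 0.0000, 0.0000, 0.0000, 0.0036, 0.0060, 0.1217, 0.2511, 0.6175]  mean=2.4758  Neff=2.1773  idx=[10, 10, 11, 11, 11, 12, 12, 12, 12, 12, 12, 12, 12]
step 2: w=[0.3864, 0.3864, 0.0757, 0.0757, 0.0757, 0.0000, 0.0000, 0.0000, 0.0000, 0.0000, 0.0000, 0.0000, 0.0000]  mean=1.3964  Neff=3.1663  idx=[0, 0, 0, 0, 0, 1, 1, 1, 1, 1, 2, 3, 4]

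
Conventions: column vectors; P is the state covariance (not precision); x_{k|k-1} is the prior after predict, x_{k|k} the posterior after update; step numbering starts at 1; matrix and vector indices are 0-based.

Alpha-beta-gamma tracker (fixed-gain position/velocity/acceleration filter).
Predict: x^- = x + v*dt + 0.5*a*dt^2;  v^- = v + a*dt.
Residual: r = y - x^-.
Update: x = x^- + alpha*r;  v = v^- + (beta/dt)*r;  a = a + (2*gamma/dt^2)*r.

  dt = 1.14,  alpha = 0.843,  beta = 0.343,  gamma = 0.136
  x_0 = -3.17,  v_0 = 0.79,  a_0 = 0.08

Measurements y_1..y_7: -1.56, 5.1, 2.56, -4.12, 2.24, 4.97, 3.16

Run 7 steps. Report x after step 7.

step 1: x_pred=-2.2174  r=0.6574  x^+=-1.6632  v^+=1.0790  a^+=0.2176
step 2: x_pred=-0.2918  r=5.3918  x^+=4.2535  v^+=2.9493  a^+=1.3461
step 3: x_pred=8.4904  r=-5.9304  x^+=3.4911  v^+=2.6995  a^+=0.1049
step 4: x_pred=6.6367  r=-10.7567  x^+=-2.4312  v^+=-0.4174  a^+=-2.1465
step 5: x_pred=-4.3018  r=6.5418  x^+=1.2129  v^+=-0.8961  a^+=-0.7773
step 6: x_pred=-0.3137  r=5.2837  x^+=4.1405  v^+=-0.1924  a^+=0.3286
step 7: x_pred=4.1346  r=-0.9746  x^+=3.3130  v^+=-0.1111  a^+=0.1246

x_post = 3.3130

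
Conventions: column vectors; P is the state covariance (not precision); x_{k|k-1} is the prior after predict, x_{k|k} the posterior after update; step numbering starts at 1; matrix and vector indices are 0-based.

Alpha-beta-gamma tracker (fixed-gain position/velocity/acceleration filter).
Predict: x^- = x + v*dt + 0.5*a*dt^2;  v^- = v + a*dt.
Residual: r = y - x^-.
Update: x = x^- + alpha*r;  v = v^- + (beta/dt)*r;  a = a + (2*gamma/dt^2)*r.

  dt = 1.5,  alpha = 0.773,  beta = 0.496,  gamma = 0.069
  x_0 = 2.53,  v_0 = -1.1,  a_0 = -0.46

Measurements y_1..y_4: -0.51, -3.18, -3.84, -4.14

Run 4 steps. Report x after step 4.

x_post = -5.0032

step 1: x_pred=0.3625  r=-0.8725  x^+=-0.3119  v^+=-2.0785  a^+=-0.5135
step 2: x_pred=-4.0074  r=0.8274  x^+=-3.3678  v^+=-2.5752  a^+=-0.4628
step 3: x_pred=-7.7512  r=3.9112  x^+=-4.7278  v^+=-1.9760  a^+=-0.2229
step 4: x_pred=-7.9426  r=3.8026  x^+=-5.0032  v^+=-1.0529  a^+=0.0103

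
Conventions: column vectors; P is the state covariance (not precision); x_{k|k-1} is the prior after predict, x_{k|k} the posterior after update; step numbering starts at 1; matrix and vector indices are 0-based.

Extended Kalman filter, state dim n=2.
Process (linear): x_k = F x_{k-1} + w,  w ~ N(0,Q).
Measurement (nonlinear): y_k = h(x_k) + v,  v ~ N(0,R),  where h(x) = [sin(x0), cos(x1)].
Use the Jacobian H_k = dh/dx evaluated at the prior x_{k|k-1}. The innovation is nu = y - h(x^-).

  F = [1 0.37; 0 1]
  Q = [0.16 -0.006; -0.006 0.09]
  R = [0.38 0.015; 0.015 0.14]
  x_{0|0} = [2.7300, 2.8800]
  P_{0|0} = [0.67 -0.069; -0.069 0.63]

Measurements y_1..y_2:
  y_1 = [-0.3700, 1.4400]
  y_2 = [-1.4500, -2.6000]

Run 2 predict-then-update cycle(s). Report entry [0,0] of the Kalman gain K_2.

K[0,0] = -0.6175

step 1: x^-=[3.7956, 2.8800]  P^-=[0.8652 0.1581; 0.1581 0.7200]  H_jac=[-0.7937 0.0000; 0.0000 -0.2586]  S=[0.9250 0.0475; 0.0475 0.1882]  K=[-0.7408 -0.0305; -0.0860 -0.9679]  nu=[0.2384, 2.4060]  x^+=[3.5457, 0.5306]  P^+=[0.3553 0.0595; 0.0595 0.5290]
step 2: x^-=[3.7420, 0.5306]  P^-=[0.6317 0.2492; 0.2492 0.6190]  H_jac=[-0.8251 0.0000; 0.0000 -0.5061]  S=[0.8101 0.1191; 0.1191 0.2985]  K=[-0.6175 -0.1762; -0.1058 -1.0071]  nu=[-0.8850, -3.4625]  x^+=[4.8985, 4.1114]  P^+=[0.2876 0.0670; 0.0670 0.2817]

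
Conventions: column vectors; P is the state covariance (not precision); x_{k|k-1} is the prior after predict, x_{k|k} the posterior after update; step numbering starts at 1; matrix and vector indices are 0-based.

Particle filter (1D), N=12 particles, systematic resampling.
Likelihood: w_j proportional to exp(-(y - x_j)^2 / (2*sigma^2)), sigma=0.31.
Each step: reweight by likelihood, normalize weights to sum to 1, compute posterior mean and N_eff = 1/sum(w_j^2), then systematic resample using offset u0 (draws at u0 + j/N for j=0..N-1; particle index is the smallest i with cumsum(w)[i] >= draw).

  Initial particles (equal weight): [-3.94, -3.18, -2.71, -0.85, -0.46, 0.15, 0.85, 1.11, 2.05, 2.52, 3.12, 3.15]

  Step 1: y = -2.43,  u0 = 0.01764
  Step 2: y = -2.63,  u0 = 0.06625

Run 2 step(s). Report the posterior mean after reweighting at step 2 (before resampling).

step 1: w=[0.0000, 0.0746, 0.9254, 0.0000, 0.0000, 0.0000, 0.0000, 0.0000, 0.0000, 0.0000, 0.0000, 0.0000]  mean=-2.7450  Neff=1.1601  idx=[1, 2, 2, 2, 2, 2, 2, 2, 2, 2, 2, 2]
step 2: w=[0.0191, 0.0892, 0.0892, 0.0892, 0.0892, 0.0892, 0.0892, 0.0892, 0.0892, 0.0892, 0.0892, 0.0892]  mean=-2.7190  Neff=11.3852  idx=[1, 2, 3, 4, 5, 6, 7, 8, 9, 9, 10, 11]

post_mean = -2.7190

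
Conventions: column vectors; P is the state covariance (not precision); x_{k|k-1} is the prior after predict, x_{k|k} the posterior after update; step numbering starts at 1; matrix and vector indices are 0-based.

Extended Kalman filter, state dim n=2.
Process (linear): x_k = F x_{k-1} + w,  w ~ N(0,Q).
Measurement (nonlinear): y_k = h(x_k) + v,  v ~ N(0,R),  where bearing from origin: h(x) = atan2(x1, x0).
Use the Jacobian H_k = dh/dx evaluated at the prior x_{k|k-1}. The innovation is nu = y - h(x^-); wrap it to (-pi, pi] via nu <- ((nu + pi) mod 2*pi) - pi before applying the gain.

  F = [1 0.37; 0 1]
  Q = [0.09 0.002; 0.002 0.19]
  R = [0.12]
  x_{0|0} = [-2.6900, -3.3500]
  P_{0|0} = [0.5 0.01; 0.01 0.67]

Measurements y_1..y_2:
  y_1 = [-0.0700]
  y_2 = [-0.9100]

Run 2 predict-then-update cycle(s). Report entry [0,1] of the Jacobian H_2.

H_jac[0,1] = -0.1012

step 1: x^-=[-3.9295, -3.3500]  P^-=[0.6891 0.2599; 0.2599 0.8600]  H_jac=[0.1256 -0.1474]  S=[0.1399]  K=[0.3450; -0.6724]  nu=[2.3656]  x^+=[-3.1133, -4.9406]  P^+=[0.6725 0.2924; 0.2924 0.7967]
step 2: x^-=[-4.9413, -4.9406]  P^-=[1.0879 0.5892; 0.5892 0.9867]  H_jac=[0.1012 -0.1012]  S=[0.1292]  K=[0.3906; -0.3115]  nu=[1.4463]  x^+=[-4.3764, -5.3912]  P^+=[1.0682 0.6049; 0.6049 0.9742]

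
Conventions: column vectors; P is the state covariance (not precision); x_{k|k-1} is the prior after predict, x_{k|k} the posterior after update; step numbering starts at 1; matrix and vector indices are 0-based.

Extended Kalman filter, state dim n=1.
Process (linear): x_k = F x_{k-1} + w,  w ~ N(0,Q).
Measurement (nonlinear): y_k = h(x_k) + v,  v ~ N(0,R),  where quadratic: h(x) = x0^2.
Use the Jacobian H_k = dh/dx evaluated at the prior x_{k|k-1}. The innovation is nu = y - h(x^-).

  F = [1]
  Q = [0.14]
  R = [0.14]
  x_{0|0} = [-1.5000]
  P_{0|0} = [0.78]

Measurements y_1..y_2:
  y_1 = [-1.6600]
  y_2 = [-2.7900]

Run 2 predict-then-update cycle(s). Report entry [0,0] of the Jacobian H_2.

step 1: x^-=[-1.5000]  P^-=[0.9200]  H_jac=[-3.0000]  S=[8.4200]  K=[-0.3278]  nu=[-3.9100]  x^+=[-0.2183]  P^+=[0.0153]
step 2: x^-=[-0.2183]  P^-=[0.1553]  H_jac=[-0.4367]  S=[0.1696]  K=[-0.3998]  nu=[-2.8377]  x^+=[0.9162]  P^+=[0.1282]

H_jac[0,0] = -0.4367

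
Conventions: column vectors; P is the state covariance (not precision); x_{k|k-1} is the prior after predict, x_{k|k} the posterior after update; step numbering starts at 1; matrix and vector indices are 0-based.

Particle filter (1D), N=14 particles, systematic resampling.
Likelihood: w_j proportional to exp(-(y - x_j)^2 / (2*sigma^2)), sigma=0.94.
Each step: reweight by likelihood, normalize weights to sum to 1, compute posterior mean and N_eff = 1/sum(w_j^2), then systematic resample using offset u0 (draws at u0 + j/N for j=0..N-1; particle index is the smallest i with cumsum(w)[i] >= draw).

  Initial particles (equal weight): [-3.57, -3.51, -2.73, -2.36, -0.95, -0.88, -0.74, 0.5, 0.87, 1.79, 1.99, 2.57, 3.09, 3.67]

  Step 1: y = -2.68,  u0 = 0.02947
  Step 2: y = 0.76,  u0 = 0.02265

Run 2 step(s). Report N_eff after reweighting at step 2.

N_eff = 2.1523

step 1: w=[0.1715, 0.1818, 0.2681, 0.2533, 0.0494, 0.0429, 0.0319, 0.0009, 0.0002, 0.0000, 0.0000, 0.0000, 0.0000, 0.0000]  mean=-2.6877  Neff=4.9066  idx=[0, 0, 1, 1, 1, 2, 2, 2, 2, 3, 3, 3, 4, 5]
step 2: w=[0.0001, 0.0001, 0.0001, 0.0001, 0.0001, 0.0024, 0.0024, 0.0024, 0.0024, 0.0095, 0.0095, 0.0095, 0.4489, 0.5126]  mean=-0.9723  Neff=2.1523  idx=[10, 12, 12, 12, 12, 12, 12, 13, 13, 13, 13, 13, 13, 13]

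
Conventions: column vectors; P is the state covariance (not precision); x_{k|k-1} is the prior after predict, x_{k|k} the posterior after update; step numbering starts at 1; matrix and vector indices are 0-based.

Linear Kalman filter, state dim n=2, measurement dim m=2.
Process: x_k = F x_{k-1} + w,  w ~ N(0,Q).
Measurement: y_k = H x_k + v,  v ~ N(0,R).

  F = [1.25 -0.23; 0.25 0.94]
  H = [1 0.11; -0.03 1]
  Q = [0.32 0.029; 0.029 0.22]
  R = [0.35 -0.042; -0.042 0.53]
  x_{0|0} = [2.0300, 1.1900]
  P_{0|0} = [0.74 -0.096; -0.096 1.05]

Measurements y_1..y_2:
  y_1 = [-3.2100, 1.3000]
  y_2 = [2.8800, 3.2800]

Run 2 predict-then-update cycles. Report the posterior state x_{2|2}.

step 1: x^-=[2.2638, 1.6261]  P^-=[1.5870 -0.0740; -0.0740 1.1489]  S=[1.9346 -0.0370; -0.0370 1.6848]  K=[0.8151 -0.0543; 0.0401 0.6841]  nu=[-5.6527, -0.2582]  x^+=[-2.3295, 1.2225]  P^+=[0.2935 -0.0542; -0.0542 0.3593]
step 2: x^-=[-3.1931, 0.5668]  P^-=[0.8288 -0.0175; -0.0175 0.5303]  S=[1.1814 -0.0260; -0.0260 1.0621]  K=[0.6994 -0.0228; 0.0456 0.5009]  nu=[6.0107, 2.6174]  x^+=[0.9513, 2.1518]  P^+=[0.2495 -0.0340; -0.0340 0.2626]

x_post = [0.9513, 2.1518]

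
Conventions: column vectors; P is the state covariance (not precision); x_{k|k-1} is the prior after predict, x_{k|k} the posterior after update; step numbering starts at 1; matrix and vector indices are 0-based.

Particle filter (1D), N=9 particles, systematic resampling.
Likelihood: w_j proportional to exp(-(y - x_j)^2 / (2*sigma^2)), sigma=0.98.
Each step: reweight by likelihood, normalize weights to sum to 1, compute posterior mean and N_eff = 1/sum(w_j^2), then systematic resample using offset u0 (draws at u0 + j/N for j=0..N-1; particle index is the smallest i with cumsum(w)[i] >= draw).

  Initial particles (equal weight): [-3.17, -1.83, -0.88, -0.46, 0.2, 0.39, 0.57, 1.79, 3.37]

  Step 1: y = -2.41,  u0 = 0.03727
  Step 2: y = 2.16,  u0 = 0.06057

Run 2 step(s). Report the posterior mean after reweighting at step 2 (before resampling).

step 1: w=[0.3578, 0.4057, 0.1429, 0.0668, 0.0139, 0.0082, 0.0047, 0.0000, 0.0000]  mean=-2.0243  Neff=3.1471  idx=[0, 0, 0, 1, 1, 1, 1, 2, 3]
step 2: w=[0.0000, 0.0000, 0.0000, 0.0068, 0.0068, 0.0068, 0.0068, 0.2188, 0.7542]  mean=-0.5890  Neff=1.6213  idx=[7, 7, 8, 8, 8, 8, 8, 8, 8]

post_mean = -0.5890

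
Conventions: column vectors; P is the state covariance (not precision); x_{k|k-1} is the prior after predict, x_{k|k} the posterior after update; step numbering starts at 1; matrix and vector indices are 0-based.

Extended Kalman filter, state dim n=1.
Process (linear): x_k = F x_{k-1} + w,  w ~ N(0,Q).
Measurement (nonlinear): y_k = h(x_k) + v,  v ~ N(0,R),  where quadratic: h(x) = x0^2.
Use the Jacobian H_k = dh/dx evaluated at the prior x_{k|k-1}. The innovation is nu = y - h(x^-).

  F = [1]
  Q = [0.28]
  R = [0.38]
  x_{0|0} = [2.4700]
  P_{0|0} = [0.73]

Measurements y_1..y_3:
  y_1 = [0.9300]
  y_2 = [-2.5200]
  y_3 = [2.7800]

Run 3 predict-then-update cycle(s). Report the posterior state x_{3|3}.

step 1: x^-=[2.4700]  P^-=[1.0100]  H_jac=[4.9400]  S=[25.0276]  K=[0.1994]  nu=[-5.1709]  x^+=[1.4392]  P^+=[0.0153]
step 2: x^-=[1.4392]  P^-=[0.2953]  H_jac=[2.8783]  S=[2.8267]  K=[0.3007]  nu=[-4.5912]  x^+=[0.0585]  P^+=[0.0397]
step 3: x^-=[0.0585]  P^-=[0.3197]  H_jac=[0.1170]  S=[0.3844]  K=[0.0973]  nu=[2.7766]  x^+=[0.3286]  P^+=[0.3161]

x_post = [0.3286]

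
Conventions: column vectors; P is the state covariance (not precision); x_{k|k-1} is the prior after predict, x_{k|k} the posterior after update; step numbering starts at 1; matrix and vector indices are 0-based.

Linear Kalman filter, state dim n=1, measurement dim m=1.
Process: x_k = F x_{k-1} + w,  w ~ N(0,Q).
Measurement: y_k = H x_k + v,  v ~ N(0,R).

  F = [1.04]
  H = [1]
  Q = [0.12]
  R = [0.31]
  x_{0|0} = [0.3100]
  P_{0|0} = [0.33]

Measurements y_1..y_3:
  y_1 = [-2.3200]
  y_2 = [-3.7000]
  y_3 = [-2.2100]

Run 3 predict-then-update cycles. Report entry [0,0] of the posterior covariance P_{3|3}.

P_post[0,0] = 0.1501

step 1: x^-=[0.3224]  P^-=[0.4769]  S=[0.7869]  K=[0.6061]  nu=[-2.6424]  x^+=[-1.2791]  P^+=[0.1879]
step 2: x^-=[-1.3302]  P^-=[0.3232]  S=[0.6332]  K=[0.5104]  nu=[-2.3698]  x^+=[-2.5398]  P^+=[0.1582]
step 3: x^-=[-2.6414]  P^-=[0.2911]  S=[0.6011]  K=[0.4843]  nu=[0.4314]  x^+=[-2.4325]  P^+=[0.1501]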